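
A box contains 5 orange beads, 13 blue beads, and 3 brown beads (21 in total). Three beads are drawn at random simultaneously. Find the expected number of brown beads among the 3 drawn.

By linearity of expectation, E[X] = Σ P(draw i is brown); by symmetry each draw (even without replacement) has P(brown) = 3/21.
E[X] = 3 · 3/21 = 3/7 ≈ 0.4286.

3/7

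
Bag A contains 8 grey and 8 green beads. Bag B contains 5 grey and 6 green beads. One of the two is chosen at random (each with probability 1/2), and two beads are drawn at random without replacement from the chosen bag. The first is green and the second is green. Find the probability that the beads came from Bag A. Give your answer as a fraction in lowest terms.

P(E | Bag A) = 7/30; P(E | Bag B) = 3/11.
P(E) = 1/2·7/30 + 1/2·3/11 = 167/660.
By Bayes' rule, P(Bag A | E) = 7/60 / 167/660 = 77/167 ≈ 0.4611.

77/167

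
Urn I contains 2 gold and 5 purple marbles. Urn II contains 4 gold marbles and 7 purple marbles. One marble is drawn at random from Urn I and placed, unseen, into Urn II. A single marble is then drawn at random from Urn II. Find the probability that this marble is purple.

Condition on how many of the transferred marbles are purple (from Urn I: 5 purple of 7; then Urn II has 12 total).
  0 purple: C(5,0)C(2,1)/C(7,1) = 2/7; then P = 7/12
  1 purple: C(5,1)C(2,0)/C(7,1) = 5/7; then P = 8/12
P(purple from Urn II) = 9/14 ≈ 0.6429.

9/14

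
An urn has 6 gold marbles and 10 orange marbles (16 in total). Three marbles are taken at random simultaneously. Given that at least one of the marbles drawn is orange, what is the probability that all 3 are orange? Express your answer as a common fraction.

2/9

P(all 3 orange) = C(10,3)/C(16,3) = 3/14; P(at least one orange) = 1 − C(6,3)/C(16,3) = 27/28.
Since 'all 3 orange' ⊆ 'at least one orange', P(all 3 | at least one) = 3/14 / 27/28 = 2/9 ≈ 0.2222.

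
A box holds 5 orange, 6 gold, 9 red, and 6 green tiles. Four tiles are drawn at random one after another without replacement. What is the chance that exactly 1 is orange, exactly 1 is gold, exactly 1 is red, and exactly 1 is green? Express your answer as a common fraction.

Unordered draws without replacement: count favorable combinations over C(26,4).
Favorable = C(5,1) · C(6,1) · C(9,1) · C(6,1) = 1620; total = C(26,4) = 14950.
P = 1620/14950 = 162/1495 ≈ 0.1084.

162/1495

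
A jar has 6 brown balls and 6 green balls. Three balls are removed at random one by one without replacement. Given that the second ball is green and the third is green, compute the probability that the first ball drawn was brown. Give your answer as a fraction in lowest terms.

P(first=brown and the second ball is green and the third is green) = (6/12)·(6/11)·(5/10) = 3/22.
P(E) = Σ over first color = 3/22 + 1/11 = 5/22.
By Bayes, P(first=brown | E) = 3/22 / 5/22 = 3/5 ≈ 0.6000.

3/5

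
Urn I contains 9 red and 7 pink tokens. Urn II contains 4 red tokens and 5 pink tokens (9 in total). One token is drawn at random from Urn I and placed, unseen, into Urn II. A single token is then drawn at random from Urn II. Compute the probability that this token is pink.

Condition on how many of the transferred tokens are pink (from Urn I: 7 pink of 16; then Urn II has 10 total).
  0 pink: C(7,0)C(9,1)/C(16,1) = 9/16; then P = 5/10
  1 pink: C(7,1)C(9,0)/C(16,1) = 7/16; then P = 6/10
P(pink from Urn II) = 87/160 ≈ 0.5437.

87/160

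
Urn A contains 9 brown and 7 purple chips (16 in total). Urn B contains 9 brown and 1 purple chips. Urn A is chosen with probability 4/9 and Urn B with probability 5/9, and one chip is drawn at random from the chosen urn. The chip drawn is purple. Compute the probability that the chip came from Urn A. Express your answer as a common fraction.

P(purple | Urn A) = 7/16; P(purple | Urn B) = 1/10.
P(purple) = 4/9·7/16 + 5/9·1/10 = 1/4.
By Bayes' rule, P(Urn A | purple) = 7/36 / 1/4 = 7/9 ≈ 0.7778.

7/9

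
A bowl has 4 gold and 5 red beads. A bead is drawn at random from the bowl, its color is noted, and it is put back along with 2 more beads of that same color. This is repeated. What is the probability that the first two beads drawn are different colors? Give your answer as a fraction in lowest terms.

40/99

Either red then gold, or gold then red; after the first draw the total is 11.
P = (5/9)·(4/11) + (4/9)·(5/11) = 40/99 ≈ 0.4040.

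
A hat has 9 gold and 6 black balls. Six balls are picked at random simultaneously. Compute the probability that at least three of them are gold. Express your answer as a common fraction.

126/143

Sum the hypergeometric tail for j = 3,…,6 gold balls.
Favorable = C(9,3)·C(6,3) + C(9,4)·C(6,2) + C(9,5)·C(6,1) + C(9,6)·C(6,0) = 4410; total = C(15,6) = 5005.
P = 4410/5005 = 126/143 ≈ 0.8811.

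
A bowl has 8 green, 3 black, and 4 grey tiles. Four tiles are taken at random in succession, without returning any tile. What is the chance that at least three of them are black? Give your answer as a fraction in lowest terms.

Sum the hypergeometric tail for j = 3,…,3 black tiles.
Favorable = C(3,3)·C(12,1) = 12; total = C(15,4) = 1365.
P = 12/1365 = 4/455 ≈ 0.0088.

4/455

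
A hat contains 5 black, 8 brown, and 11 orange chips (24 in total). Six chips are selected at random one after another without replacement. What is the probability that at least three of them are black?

Sum the hypergeometric tail for j = 3,…,5 black chips.
Favorable = C(5,3)·C(19,3) + C(5,4)·C(19,2) + C(5,5)·C(19,1) = 10564; total = C(24,6) = 134596.
P = 10564/134596 = 139/1771 ≈ 0.0785.

139/1771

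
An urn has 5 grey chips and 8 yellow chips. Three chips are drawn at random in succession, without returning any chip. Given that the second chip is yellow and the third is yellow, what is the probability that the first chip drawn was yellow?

6/11

P(first=yellow and the second chip is yellow and the third is yellow) = (8/13)·(7/12)·(6/11) = 28/143.
P(E) = Σ over first color = 70/429 + 28/143 = 14/39.
By Bayes, P(first=yellow | E) = 28/143 / 14/39 = 6/11 ≈ 0.5455.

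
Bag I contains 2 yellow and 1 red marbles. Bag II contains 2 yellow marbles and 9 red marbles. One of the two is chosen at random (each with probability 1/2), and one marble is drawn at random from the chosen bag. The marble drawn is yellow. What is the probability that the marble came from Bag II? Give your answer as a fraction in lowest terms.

3/14

P(yellow | Bag I) = 2/3; P(yellow | Bag II) = 2/11.
P(yellow) = 1/2·2/3 + 1/2·2/11 = 14/33.
By Bayes' rule, P(Bag II | yellow) = 1/11 / 14/33 = 3/14 ≈ 0.2143.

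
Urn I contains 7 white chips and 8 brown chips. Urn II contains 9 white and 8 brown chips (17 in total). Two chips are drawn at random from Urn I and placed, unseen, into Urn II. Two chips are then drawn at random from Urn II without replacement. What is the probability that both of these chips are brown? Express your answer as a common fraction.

184/855

Condition on how many of the transferred chips are brown (from Urn I: 8 brown of 15; then Urn II has 19 total).
  0 brown: C(8,0)C(7,2)/C(15,2) = 1/5; then P = C(8,2)/C(19,2) = 28/171
  1 brown: C(8,1)C(7,1)/C(15,2) = 8/15; then P = C(9,2)/C(19,2) = 4/19
  2 brown: C(8,2)C(7,0)/C(15,2) = 4/15; then P = C(10,2)/C(19,2) = 5/19
P(both brown) = 184/855 ≈ 0.2152.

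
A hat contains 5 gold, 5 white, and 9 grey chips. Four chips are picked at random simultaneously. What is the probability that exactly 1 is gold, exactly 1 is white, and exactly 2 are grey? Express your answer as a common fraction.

75/323

Unordered draws without replacement: count favorable combinations over C(19,4).
Favorable = C(5,1) · C(5,1) · C(9,2) = 900; total = C(19,4) = 3876.
P = 900/3876 = 75/323 ≈ 0.2322.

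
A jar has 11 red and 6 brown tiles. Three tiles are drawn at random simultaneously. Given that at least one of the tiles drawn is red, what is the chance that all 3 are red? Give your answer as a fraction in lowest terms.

1/4

P(all 3 red) = C(11,3)/C(17,3) = 33/136; P(at least one red) = 1 − C(6,3)/C(17,3) = 33/34.
Since 'all 3 red' ⊆ 'at least one red', P(all 3 | at least one) = 33/136 / 33/34 = 1/4 ≈ 0.2500.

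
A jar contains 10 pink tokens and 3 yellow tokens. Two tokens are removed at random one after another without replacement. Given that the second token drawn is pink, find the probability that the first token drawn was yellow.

1/4

P(first=yellow and the second token drawn is pink) = (3/13)·(10/12) = 5/26.
P(the second token drawn is pink) = Σ over first color = 15/26 + 5/26 = 10/13.
By Bayes, P(first=yellow | the second token drawn is pink) = 5/26 / 10/13 = 1/4 ≈ 0.2500.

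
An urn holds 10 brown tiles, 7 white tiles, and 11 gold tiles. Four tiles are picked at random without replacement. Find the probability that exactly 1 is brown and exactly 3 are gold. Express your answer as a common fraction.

22/273

Unordered draws without replacement: count favorable combinations over C(28,4).
Favorable = C(10,1) · C(7,0) · C(11,3) = 1650; total = C(28,4) = 20475.
P = 1650/20475 = 22/273 ≈ 0.0806.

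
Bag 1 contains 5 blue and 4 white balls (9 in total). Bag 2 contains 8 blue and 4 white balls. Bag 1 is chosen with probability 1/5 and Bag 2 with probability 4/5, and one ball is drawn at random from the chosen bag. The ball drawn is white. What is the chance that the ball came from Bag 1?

P(white | Bag 1) = 4/9; P(white | Bag 2) = 1/3.
P(white) = 1/5·4/9 + 4/5·1/3 = 16/45.
By Bayes' rule, P(Bag 1 | white) = 4/45 / 16/45 = 1/4 ≈ 0.2500.

1/4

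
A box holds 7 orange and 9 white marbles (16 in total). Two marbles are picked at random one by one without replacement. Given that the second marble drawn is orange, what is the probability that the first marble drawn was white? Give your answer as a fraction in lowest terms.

P(first=white and the second marble drawn is orange) = (9/16)·(7/15) = 21/80.
P(the second marble drawn is orange) = Σ over first color = 7/40 + 21/80 = 7/16.
By Bayes, P(first=white | the second marble drawn is orange) = 21/80 / 7/16 = 3/5 ≈ 0.6000.

3/5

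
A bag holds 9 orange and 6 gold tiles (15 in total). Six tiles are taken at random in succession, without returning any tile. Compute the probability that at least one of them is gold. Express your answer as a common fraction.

703/715

Use the complement: P(at least one gold) = 1 − P(no gold).
P(none) = C(9,6)/C(15,6) = 84/5005.
So P = 1 − 84/5005 = 703/715 ≈ 0.9832.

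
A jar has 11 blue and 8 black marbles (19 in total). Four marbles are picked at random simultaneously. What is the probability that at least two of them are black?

Sum the hypergeometric tail for j = 2,…,4 black marbles.
Favorable = C(8,2)·C(11,2) + C(8,3)·C(11,1) + C(8,4)·C(11,0) = 2226; total = C(19,4) = 3876.
P = 2226/3876 = 371/646 ≈ 0.5743.

371/646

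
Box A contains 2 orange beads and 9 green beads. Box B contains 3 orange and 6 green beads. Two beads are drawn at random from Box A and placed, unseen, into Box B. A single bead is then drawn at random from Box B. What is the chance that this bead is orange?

Condition on how many of the transferred beads are orange (from Box A: 2 orange of 11; then Box B has 11 total).
  0 orange: C(2,0)C(9,2)/C(11,2) = 36/55; then P = 3/11
  1 orange: C(2,1)C(9,1)/C(11,2) = 18/55; then P = 4/11
  2 orange: C(2,2)C(9,0)/C(11,2) = 1/55; then P = 5/11
P(orange from Box B) = 37/121 ≈ 0.3058.

37/121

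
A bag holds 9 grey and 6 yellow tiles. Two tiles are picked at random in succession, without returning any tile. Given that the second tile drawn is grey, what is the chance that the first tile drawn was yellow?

3/7

P(first=yellow and the second tile drawn is grey) = (6/15)·(9/14) = 9/35.
P(the second tile drawn is grey) = Σ over first color = 12/35 + 9/35 = 3/5.
By Bayes, P(first=yellow | the second tile drawn is grey) = 9/35 / 3/5 = 3/7 ≈ 0.4286.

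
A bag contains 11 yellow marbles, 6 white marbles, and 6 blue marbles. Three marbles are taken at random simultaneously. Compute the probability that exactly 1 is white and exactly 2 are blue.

90/1771

Unordered draws without replacement: count favorable combinations over C(23,3).
Favorable = C(11,0) · C(6,1) · C(6,2) = 90; total = C(23,3) = 1771.
P = 90/1771 = 90/1771 ≈ 0.0508.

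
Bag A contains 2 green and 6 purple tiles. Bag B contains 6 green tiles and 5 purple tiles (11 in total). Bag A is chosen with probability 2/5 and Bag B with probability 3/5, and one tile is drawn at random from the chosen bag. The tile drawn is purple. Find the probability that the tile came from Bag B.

P(purple | Bag A) = 3/4; P(purple | Bag B) = 5/11.
P(purple) = 2/5·3/4 + 3/5·5/11 = 63/110.
By Bayes' rule, P(Bag B | purple) = 3/11 / 63/110 = 10/21 ≈ 0.4762.

10/21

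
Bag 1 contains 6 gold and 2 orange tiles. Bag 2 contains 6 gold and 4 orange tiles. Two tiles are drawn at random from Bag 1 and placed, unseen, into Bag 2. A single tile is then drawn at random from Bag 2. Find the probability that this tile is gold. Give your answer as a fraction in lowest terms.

Condition on how many of the transferred tiles are gold (from Bag 1: 6 gold of 8; then Bag 2 has 12 total).
  0 gold: C(6,0)C(2,2)/C(8,2) = 1/28; then P = 6/12
  1 gold: C(6,1)C(2,1)/C(8,2) = 3/7; then P = 7/12
  2 gold: C(6,2)C(2,0)/C(8,2) = 15/28; then P = 8/12
P(gold from Bag 2) = 5/8 ≈ 0.6250.

5/8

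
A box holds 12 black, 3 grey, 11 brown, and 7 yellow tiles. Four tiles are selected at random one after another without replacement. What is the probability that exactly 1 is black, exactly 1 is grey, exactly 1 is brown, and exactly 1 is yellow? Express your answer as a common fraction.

21/310

Unordered draws without replacement: count favorable combinations over C(33,4).
Favorable = C(12,1) · C(3,1) · C(11,1) · C(7,1) = 2772; total = C(33,4) = 40920.
P = 2772/40920 = 21/310 ≈ 0.0677.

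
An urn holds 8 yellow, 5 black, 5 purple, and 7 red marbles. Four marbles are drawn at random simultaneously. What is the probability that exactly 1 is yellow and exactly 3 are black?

8/1265

Unordered draws without replacement: count favorable combinations over C(25,4).
Favorable = C(8,1) · C(5,3) · C(5,0) · C(7,0) = 80; total = C(25,4) = 12650.
P = 80/12650 = 8/1265 ≈ 0.0063.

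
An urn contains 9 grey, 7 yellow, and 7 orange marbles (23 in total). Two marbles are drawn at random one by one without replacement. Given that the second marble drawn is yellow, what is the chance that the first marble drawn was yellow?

P(first=yellow and the second marble drawn is yellow) = (7/23)·(6/22) = 21/253.
P(the second marble drawn is yellow) = Σ over first color = 63/506 + 21/253 + 49/506 = 7/23.
By Bayes, P(first=yellow | the second marble drawn is yellow) = 21/253 / 7/23 = 3/11 ≈ 0.2727.

3/11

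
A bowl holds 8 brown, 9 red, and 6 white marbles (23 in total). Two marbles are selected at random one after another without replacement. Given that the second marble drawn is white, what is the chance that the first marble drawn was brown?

P(first=brown and the second marble drawn is white) = (8/23)·(6/22) = 24/253.
P(the second marble drawn is white) = Σ over first color = 24/253 + 27/253 + 15/253 = 6/23.
By Bayes, P(first=brown | the second marble drawn is white) = 24/253 / 6/23 = 4/11 ≈ 0.3636.

4/11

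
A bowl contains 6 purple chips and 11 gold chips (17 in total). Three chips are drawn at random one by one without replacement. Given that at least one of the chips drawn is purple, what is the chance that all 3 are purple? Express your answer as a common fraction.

P(all 3 purple) = C(6,3)/C(17,3) = 1/34; P(at least one purple) = 1 − C(11,3)/C(17,3) = 103/136.
Since 'all 3 purple' ⊆ 'at least one purple', P(all 3 | at least one) = 1/34 / 103/136 = 4/103 ≈ 0.0388.

4/103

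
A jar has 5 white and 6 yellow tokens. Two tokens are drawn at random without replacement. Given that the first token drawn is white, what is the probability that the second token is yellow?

After removing 1 white, the jar has 6 yellow out of 10 remaining.
P(second is yellow | given) = 6/10 = 3/5 ≈ 0.6000.

3/5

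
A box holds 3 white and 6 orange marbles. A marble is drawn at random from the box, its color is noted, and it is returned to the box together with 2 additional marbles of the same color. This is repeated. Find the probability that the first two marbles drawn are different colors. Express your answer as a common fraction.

4/11

Either orange then white, or white then orange; after the first draw the total is 11.
P = (6/9)·(3/11) + (3/9)·(6/11) = 4/11 ≈ 0.3636.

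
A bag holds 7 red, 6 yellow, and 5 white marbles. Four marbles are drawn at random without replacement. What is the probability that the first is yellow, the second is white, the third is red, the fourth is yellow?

Multiply the conditional probability of each draw in order, without replacement, so each draw removes one from its color and from the total.
P = (6/18) · (5/17) · (7/16) · (5/15) = 35/2448 ≈ 0.0143.

35/2448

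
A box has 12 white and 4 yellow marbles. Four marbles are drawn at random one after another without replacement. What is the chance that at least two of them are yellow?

89/364

Sum the hypergeometric tail for j = 2,…,4 yellow marbles.
Favorable = C(4,2)·C(12,2) + C(4,3)·C(12,1) + C(4,4)·C(12,0) = 445; total = C(16,4) = 1820.
P = 445/1820 = 89/364 ≈ 0.2445.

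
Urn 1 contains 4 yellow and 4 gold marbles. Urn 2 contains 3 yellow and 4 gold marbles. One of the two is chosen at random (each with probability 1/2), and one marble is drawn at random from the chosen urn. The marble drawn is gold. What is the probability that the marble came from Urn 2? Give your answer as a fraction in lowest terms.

8/15

P(gold | Urn 1) = 1/2; P(gold | Urn 2) = 4/7.
P(gold) = 1/2·1/2 + 1/2·4/7 = 15/28.
By Bayes' rule, P(Urn 2 | gold) = 2/7 / 15/28 = 8/15 ≈ 0.5333.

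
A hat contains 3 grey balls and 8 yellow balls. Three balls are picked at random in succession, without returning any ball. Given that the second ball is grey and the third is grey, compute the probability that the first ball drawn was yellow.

8/9

P(first=yellow and the second ball is grey and the third is grey) = (8/11)·(3/10)·(2/9) = 8/165.
P(E) = Σ over first color = 1/165 + 8/165 = 3/55.
By Bayes, P(first=yellow | E) = 8/165 / 3/55 = 8/9 ≈ 0.8889.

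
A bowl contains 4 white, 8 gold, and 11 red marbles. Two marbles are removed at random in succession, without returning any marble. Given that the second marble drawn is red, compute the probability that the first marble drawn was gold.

4/11

P(first=gold and the second marble drawn is red) = (8/23)·(11/22) = 4/23.
P(the second marble drawn is red) = Σ over first color = 2/23 + 4/23 + 5/23 = 11/23.
By Bayes, P(first=gold | the second marble drawn is red) = 4/23 / 11/23 = 4/11 ≈ 0.3636.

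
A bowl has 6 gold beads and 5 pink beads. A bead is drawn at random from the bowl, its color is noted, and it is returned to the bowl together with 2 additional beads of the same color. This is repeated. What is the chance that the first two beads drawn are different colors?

Either gold then pink, or pink then gold; after the first draw the total is 13.
P = (6/11)·(5/13) + (5/11)·(6/13) = 60/143 ≈ 0.4196.

60/143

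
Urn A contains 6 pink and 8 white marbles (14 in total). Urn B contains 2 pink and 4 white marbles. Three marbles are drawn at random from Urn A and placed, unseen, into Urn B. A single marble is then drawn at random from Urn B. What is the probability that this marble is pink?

Condition on how many of the transferred marbles are pink (from Urn A: 6 pink of 14; then Urn B has 9 total).
  0 pink: C(6,0)C(8,3)/C(14,3) = 2/13; then P = 2/9
  1 pink: C(6,1)C(8,2)/C(14,3) = 6/13; then P = 3/9
  2 pink: C(6,2)C(8,1)/C(14,3) = 30/91; then P = 4/9
  3 pink: C(6,3)C(8,0)/C(14,3) = 5/91; then P = 5/9
P(pink from Urn B) = 23/63 ≈ 0.3651.

23/63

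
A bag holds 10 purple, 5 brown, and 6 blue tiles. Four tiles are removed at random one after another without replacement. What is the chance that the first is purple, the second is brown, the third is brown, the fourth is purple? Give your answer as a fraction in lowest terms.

Multiply the conditional probability of each draw in order, without replacement, so each draw removes one from its color and from the total.
P = (10/21) · (5/20) · (4/19) · (9/18) = 5/399 ≈ 0.0125.

5/399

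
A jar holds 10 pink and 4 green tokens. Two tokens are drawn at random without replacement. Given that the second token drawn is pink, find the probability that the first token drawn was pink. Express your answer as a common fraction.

9/13

P(first=pink and the second token drawn is pink) = (10/14)·(9/13) = 45/91.
P(the second token drawn is pink) = Σ over first color = 45/91 + 20/91 = 5/7.
By Bayes, P(first=pink | the second token drawn is pink) = 45/91 / 5/7 = 9/13 ≈ 0.6923.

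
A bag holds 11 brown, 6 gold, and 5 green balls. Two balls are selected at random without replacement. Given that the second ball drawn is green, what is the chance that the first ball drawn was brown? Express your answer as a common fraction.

11/21

P(first=brown and the second ball drawn is green) = (11/22)·(5/21) = 5/42.
P(the second ball drawn is green) = Σ over first color = 5/42 + 5/77 + 10/231 = 5/22.
By Bayes, P(first=brown | the second ball drawn is green) = 5/42 / 5/22 = 11/21 ≈ 0.5238.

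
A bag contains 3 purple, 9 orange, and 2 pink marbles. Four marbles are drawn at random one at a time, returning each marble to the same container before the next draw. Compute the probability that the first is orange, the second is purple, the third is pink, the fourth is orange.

243/19208

Multiply the conditional probability of each draw in order, with replacement (the composition resets each draw).
P = (9/14) · (3/14) · (2/14) · (9/14) = 243/19208 ≈ 0.0127.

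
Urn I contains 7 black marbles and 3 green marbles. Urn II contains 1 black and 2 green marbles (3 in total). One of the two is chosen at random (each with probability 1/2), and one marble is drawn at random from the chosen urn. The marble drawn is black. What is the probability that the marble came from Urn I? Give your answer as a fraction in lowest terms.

21/31

P(black | Urn I) = 7/10; P(black | Urn II) = 1/3.
P(black) = 1/2·7/10 + 1/2·1/3 = 31/60.
By Bayes' rule, P(Urn I | black) = 7/20 / 31/60 = 21/31 ≈ 0.6774.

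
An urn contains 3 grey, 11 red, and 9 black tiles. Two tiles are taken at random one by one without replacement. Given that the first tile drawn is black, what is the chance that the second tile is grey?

After removing 1 black, the urn has 3 grey out of 22 remaining.
P(second is grey | given) = 3/22 ≈ 0.1364.

3/22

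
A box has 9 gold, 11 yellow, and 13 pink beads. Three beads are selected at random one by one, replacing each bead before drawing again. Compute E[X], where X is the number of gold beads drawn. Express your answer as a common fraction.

9/11

By linearity of expectation, E[X] = Σ P(draw i is gold); each independent draw has P(gold) = 9/33.
E[X] = 3 · 9/33 = 9/11 ≈ 0.8182.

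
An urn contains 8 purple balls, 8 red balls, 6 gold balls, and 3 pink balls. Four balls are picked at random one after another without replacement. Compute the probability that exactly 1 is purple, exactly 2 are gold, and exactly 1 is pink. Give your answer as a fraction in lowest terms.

36/1265

Unordered draws without replacement: count favorable combinations over C(25,4).
Favorable = C(8,1) · C(8,0) · C(6,2) · C(3,1) = 360; total = C(25,4) = 12650.
P = 360/12650 = 36/1265 ≈ 0.0285.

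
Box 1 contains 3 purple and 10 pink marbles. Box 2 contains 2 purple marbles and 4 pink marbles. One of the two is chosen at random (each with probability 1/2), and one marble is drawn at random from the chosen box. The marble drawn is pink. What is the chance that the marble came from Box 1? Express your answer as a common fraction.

15/28

P(pink | Box 1) = 10/13; P(pink | Box 2) = 2/3.
P(pink) = 1/2·10/13 + 1/2·2/3 = 28/39.
By Bayes' rule, P(Box 1 | pink) = 5/13 / 28/39 = 15/28 ≈ 0.5357.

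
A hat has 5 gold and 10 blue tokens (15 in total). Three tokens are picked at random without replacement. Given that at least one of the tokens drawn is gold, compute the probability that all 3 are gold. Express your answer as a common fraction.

P(all 3 gold) = C(5,3)/C(15,3) = 2/91; P(at least one gold) = 1 − C(10,3)/C(15,3) = 67/91.
Since 'all 3 gold' ⊆ 'at least one gold', P(all 3 | at least one) = 2/91 / 67/91 = 2/67 ≈ 0.0299.

2/67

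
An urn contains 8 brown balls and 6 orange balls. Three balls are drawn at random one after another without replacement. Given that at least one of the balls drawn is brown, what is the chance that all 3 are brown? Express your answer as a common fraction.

P(all 3 brown) = C(8,3)/C(14,3) = 2/13; P(at least one brown) = 1 − C(6,3)/C(14,3) = 86/91.
Since 'all 3 brown' ⊆ 'at least one brown', P(all 3 | at least one) = 2/13 / 86/91 = 7/43 ≈ 0.1628.

7/43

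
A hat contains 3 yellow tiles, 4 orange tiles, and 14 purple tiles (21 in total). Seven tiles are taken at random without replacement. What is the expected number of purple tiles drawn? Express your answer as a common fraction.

14/3

By linearity of expectation, E[X] = Σ P(draw i is purple); by symmetry each draw (even without replacement) has P(purple) = 14/21.
E[X] = 7 · 14/21 = 14/3 ≈ 4.6667.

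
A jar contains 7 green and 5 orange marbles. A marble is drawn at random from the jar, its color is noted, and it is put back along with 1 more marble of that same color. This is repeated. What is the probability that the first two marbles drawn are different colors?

Either green then orange, or orange then green; after the first draw the total is 13.
P = (7/12)·(5/13) + (5/12)·(7/13) = 35/78 ≈ 0.4487.

35/78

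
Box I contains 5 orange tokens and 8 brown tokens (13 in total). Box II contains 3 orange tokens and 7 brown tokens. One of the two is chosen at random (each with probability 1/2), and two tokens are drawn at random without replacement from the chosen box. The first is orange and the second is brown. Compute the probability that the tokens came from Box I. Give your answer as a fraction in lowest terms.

P(E | Box I) = 10/39; P(E | Box II) = 7/30.
P(E) = 1/2·10/39 + 1/2·7/30 = 191/780.
By Bayes' rule, P(Box I | E) = 5/39 / 191/780 = 100/191 ≈ 0.5236.

100/191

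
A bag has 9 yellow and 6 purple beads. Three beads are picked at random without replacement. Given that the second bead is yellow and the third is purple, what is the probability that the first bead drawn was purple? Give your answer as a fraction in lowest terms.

P(first=purple and the second bead is yellow and the third is purple) = (6/15)·(9/14)·(5/13) = 9/91.
P(E) = Σ over first color = 72/455 + 9/91 = 9/35.
By Bayes, P(first=purple | E) = 9/91 / 9/35 = 5/13 ≈ 0.3846.

5/13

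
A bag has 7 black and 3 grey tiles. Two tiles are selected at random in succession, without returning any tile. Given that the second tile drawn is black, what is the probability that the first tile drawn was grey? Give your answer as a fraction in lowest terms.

P(first=grey and the second tile drawn is black) = (3/10)·(7/9) = 7/30.
P(the second tile drawn is black) = Σ over first color = 7/15 + 7/30 = 7/10.
By Bayes, P(first=grey | the second tile drawn is black) = 7/30 / 7/10 = 1/3 ≈ 0.3333.

1/3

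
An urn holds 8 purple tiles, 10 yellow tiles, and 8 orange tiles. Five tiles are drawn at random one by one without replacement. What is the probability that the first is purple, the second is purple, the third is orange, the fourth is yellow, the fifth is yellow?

84/16445

Multiply the conditional probability of each draw in order, without replacement, so each draw removes one from its color and from the total.
P = (8/26) · (7/25) · (8/24) · (10/23) · (9/22) = 84/16445 ≈ 0.0051.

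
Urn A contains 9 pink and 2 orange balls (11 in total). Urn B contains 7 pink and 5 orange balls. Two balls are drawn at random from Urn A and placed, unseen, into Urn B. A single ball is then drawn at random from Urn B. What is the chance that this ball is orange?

59/154

Condition on how many of the transferred balls are orange (from Urn A: 2 orange of 11; then Urn B has 14 total).
  0 orange: C(2,0)C(9,2)/C(11,2) = 36/55; then P = 5/14
  1 orange: C(2,1)C(9,1)/C(11,2) = 18/55; then P = 6/14
  2 orange: C(2,2)C(9,0)/C(11,2) = 1/55; then P = 7/14
P(orange from Urn B) = 59/154 ≈ 0.3831.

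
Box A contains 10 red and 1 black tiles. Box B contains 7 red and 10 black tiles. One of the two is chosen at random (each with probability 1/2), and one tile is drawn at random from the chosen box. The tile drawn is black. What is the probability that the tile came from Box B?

110/127

P(black | Box A) = 1/11; P(black | Box B) = 10/17.
P(black) = 1/2·1/11 + 1/2·10/17 = 127/374.
By Bayes' rule, P(Box B | black) = 5/17 / 127/374 = 110/127 ≈ 0.8661.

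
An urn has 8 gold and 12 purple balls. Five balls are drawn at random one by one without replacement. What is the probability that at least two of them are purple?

913/969

Sum the hypergeometric tail for j = 2,…,5 purple balls.
Favorable = C(12,2)·C(8,3) + C(12,3)·C(8,2) + C(12,4)·C(8,1) + C(12,5)·C(8,0) = 14608; total = C(20,5) = 15504.
P = 14608/15504 = 913/969 ≈ 0.9422.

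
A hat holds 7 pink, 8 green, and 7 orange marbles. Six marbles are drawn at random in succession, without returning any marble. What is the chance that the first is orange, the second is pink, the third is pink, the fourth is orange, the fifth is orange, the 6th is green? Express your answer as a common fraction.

Multiply the conditional probability of each draw in order, without replacement, so each draw removes one from its color and from the total.
P = (7/22) · (7/21) · (6/20) · (6/19) · (5/18) · (8/17) = 14/10659 ≈ 0.0013.

14/10659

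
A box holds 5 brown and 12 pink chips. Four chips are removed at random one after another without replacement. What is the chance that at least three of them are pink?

319/476

Sum the hypergeometric tail for j = 3,…,4 pink chips.
Favorable = C(12,3)·C(5,1) + C(12,4)·C(5,0) = 1595; total = C(17,4) = 2380.
P = 1595/2380 = 319/476 ≈ 0.6702.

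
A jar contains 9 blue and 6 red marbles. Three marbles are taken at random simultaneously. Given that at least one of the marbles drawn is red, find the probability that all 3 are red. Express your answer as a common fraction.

20/371

P(all 3 red) = C(6,3)/C(15,3) = 4/91; P(at least one red) = 1 − C(9,3)/C(15,3) = 53/65.
Since 'all 3 red' ⊆ 'at least one red', P(all 3 | at least one) = 4/91 / 53/65 = 20/371 ≈ 0.0539.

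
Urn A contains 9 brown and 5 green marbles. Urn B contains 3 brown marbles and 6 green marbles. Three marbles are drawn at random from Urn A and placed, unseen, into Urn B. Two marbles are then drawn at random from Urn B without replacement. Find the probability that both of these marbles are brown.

55/364

Condition on how many of the transferred marbles are brown (from Urn A: 9 brown of 14; then Urn B has 12 total).
  0 brown: C(9,0)C(5,3)/C(14,3) = 5/182; then P = C(3,2)/C(12,2) = 1/22
  1 brown: C(9,1)C(5,2)/C(14,3) = 45/182; then P = C(4,2)/C(12,2) = 1/11
  2 brown: C(9,2)C(5,1)/C(14,3) = 45/91; then P = C(5,2)/C(12,2) = 5/33
  3 brown: C(9,3)C(5,0)/C(14,3) = 3/13; then P = C(6,2)/C(12,2) = 5/22
P(both brown) = 55/364 ≈ 0.1511.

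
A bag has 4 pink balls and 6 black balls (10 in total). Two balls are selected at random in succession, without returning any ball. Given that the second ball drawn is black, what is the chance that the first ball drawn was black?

P(first=black and the second ball drawn is black) = (6/10)·(5/9) = 1/3.
P(the second ball drawn is black) = Σ over first color = 4/15 + 1/3 = 3/5.
By Bayes, P(first=black | the second ball drawn is black) = 1/3 / 3/5 = 5/9 ≈ 0.5556.

5/9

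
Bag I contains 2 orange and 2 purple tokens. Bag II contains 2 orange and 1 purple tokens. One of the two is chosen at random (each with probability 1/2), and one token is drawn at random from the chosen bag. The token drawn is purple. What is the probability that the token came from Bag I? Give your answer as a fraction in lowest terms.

P(purple | Bag I) = 1/2; P(purple | Bag II) = 1/3.
P(purple) = 1/2·1/2 + 1/2·1/3 = 5/12.
By Bayes' rule, P(Bag I | purple) = 1/4 / 5/12 = 3/5 ≈ 0.6000.

3/5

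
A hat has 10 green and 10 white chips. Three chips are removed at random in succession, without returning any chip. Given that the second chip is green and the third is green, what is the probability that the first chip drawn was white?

5/9

P(first=white and the second chip is green and the third is green) = (10/20)·(10/19)·(9/18) = 5/38.
P(E) = Σ over first color = 2/19 + 5/38 = 9/38.
By Bayes, P(first=white | E) = 5/38 / 9/38 = 5/9 ≈ 0.5556.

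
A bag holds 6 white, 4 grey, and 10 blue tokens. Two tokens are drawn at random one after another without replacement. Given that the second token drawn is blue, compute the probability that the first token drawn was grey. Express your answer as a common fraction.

4/19

P(first=grey and the second token drawn is blue) = (4/20)·(10/19) = 2/19.
P(the second token drawn is blue) = Σ over first color = 3/19 + 2/19 + 9/38 = 1/2.
By Bayes, P(first=grey | the second token drawn is blue) = 2/19 / 1/2 = 4/19 ≈ 0.2105.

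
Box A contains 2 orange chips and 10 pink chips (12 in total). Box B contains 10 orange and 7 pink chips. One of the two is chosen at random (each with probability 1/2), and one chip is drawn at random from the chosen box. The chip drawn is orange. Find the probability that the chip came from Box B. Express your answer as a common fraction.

60/77

P(orange | Box A) = 1/6; P(orange | Box B) = 10/17.
P(orange) = 1/2·1/6 + 1/2·10/17 = 77/204.
By Bayes' rule, P(Box B | orange) = 5/17 / 77/204 = 60/77 ≈ 0.7792.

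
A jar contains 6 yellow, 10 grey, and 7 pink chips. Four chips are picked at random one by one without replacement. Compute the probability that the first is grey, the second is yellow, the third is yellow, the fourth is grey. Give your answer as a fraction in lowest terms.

45/3542

Multiply the conditional probability of each draw in order, without replacement, so each draw removes one from its color and from the total.
P = (10/23) · (6/22) · (5/21) · (9/20) = 45/3542 ≈ 0.0127.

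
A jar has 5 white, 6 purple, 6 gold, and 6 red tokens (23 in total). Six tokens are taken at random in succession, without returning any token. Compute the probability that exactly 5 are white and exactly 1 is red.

2/33649

Unordered draws without replacement: count favorable combinations over C(23,6).
Favorable = C(5,5) · C(6,0) · C(6,0) · C(6,1) = 6; total = C(23,6) = 100947.
P = 6/100947 = 2/33649 ≈ 0.0001.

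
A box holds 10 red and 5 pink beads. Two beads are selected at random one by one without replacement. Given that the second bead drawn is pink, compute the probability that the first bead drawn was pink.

P(first=pink and the second bead drawn is pink) = (5/15)·(4/14) = 2/21.
P(the second bead drawn is pink) = Σ over first color = 5/21 + 2/21 = 1/3.
By Bayes, P(first=pink | the second bead drawn is pink) = 2/21 / 1/3 = 2/7 ≈ 0.2857.

2/7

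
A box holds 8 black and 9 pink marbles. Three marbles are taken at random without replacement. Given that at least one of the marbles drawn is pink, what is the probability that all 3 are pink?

7/52

P(all 3 pink) = C(9,3)/C(17,3) = 21/170; P(at least one pink) = 1 − C(8,3)/C(17,3) = 78/85.
Since 'all 3 pink' ⊆ 'at least one pink', P(all 3 | at least one) = 21/170 / 78/85 = 7/52 ≈ 0.1346.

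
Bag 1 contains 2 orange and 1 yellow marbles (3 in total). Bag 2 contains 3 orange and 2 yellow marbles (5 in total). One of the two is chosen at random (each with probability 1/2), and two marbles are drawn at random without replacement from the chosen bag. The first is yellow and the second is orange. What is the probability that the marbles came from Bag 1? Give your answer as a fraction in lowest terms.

10/19

P(E | Bag 1) = 1/3; P(E | Bag 2) = 3/10.
P(E) = 1/2·1/3 + 1/2·3/10 = 19/60.
By Bayes' rule, P(Bag 1 | E) = 1/6 / 19/60 = 10/19 ≈ 0.5263.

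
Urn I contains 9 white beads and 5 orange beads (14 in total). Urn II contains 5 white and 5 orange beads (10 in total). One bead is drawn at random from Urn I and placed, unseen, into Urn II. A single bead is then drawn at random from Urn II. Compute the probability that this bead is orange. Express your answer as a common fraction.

Condition on how many of the transferred beads are orange (from Urn I: 5 orange of 14; then Urn II has 11 total).
  0 orange: C(5,0)C(9,1)/C(14,1) = 9/14; then P = 5/11
  1 orange: C(5,1)C(9,0)/C(14,1) = 5/14; then P = 6/11
P(orange from Urn II) = 75/154 ≈ 0.4870.

75/154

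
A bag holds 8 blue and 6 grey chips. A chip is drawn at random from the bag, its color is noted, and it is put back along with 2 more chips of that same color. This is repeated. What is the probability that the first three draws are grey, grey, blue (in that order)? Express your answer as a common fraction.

Track the composition after each reinforcement of +2.
P = (6/14) · (8/16) · (8/18) = 2/21 ≈ 0.0952.

2/21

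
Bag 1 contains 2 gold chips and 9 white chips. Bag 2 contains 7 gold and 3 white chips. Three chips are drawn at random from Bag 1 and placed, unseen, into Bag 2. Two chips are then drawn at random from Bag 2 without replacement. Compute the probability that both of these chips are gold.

Condition on how many of the transferred chips are gold (from Bag 1: 2 gold of 11; then Bag 2 has 13 total).
  0 gold: C(2,0)C(9,3)/C(11,3) = 28/55; then P = C(7,2)/C(13,2) = 7/26
  1 gold: C(2,1)C(9,2)/C(11,3) = 24/55; then P = C(8,2)/C(13,2) = 14/39
  2 gold: C(2,2)C(9,1)/C(11,3) = 3/55; then P = C(9,2)/C(13,2) = 6/13
P(both gold) = 228/715 ≈ 0.3189.

228/715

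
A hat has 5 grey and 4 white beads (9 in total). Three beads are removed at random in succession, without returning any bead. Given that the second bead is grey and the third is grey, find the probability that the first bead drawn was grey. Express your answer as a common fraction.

3/7

P(first=grey and the second bead is grey and the third is grey) = (5/9)·(4/8)·(3/7) = 5/42.
P(E) = Σ over first color = 5/42 + 10/63 = 5/18.
By Bayes, P(first=grey | E) = 5/42 / 5/18 = 3/7 ≈ 0.4286.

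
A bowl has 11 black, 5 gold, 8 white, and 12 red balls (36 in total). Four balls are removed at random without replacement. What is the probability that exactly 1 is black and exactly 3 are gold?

2/1071

Unordered draws without replacement: count favorable combinations over C(36,4).
Favorable = C(11,1) · C(5,3) · C(8,0) · C(12,0) = 110; total = C(36,4) = 58905.
P = 110/58905 = 2/1071 ≈ 0.0019.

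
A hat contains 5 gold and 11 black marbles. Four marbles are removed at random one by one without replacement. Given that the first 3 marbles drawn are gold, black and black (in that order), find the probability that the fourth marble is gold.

4/13

After removing 1 gold, 2 black, the hat has 4 gold out of 13 remaining.
P(fourth is gold | given) = 4/13 ≈ 0.3077.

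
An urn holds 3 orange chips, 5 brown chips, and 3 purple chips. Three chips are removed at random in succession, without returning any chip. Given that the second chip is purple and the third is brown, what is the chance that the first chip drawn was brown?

4/9

P(first=brown and the second chip is purple and the third is brown) = (5/11)·(3/10)·(4/9) = 2/33.
P(E) = Σ over first color = 1/22 + 2/33 + 1/33 = 3/22.
By Bayes, P(first=brown | E) = 2/33 / 3/22 = 4/9 ≈ 0.4444.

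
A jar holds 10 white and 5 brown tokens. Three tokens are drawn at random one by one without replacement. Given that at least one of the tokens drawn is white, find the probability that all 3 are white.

24/89

P(all 3 white) = C(10,3)/C(15,3) = 24/91; P(at least one white) = 1 − C(5,3)/C(15,3) = 89/91.
Since 'all 3 white' ⊆ 'at least one white', P(all 3 | at least one) = 24/91 / 89/91 = 24/89 ≈ 0.2697.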